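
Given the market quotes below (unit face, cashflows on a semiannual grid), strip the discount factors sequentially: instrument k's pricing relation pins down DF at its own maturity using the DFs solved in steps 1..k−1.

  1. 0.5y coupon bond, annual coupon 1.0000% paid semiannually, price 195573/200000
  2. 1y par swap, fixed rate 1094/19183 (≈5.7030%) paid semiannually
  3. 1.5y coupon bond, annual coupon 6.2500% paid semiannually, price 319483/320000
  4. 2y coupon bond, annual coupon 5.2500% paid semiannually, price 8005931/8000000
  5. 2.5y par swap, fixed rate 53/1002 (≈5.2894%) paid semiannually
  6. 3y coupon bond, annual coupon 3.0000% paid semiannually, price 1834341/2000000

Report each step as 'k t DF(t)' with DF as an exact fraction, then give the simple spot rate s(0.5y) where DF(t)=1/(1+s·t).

step 1 [0.5y] bond c/2=1/200: DF=(195573/200000 − 1/200·(0))/(1+1/200) = 973/1000 ≈ 0.973000
step 2 [1y] swap r/2=547/19183: DF=(1 − 547/19183·(0.973000))/(1+547/19183) = 9453/10000 ≈ 0.945300
step 3 [1.5y] bond c/2=1/32: DF=(319483/320000 − 1/32·(0.973000+0.945300))/(1+1/32) = 91/100 ≈ 0.910000
step 4 [2y] bond c/2=21/800: DF=(8005931/8000000 − 21/800·(0.973000+0.945300+0.910000))/(1+21/800) = 2257/2500 ≈ 0.902800
step 5 [2.5y] swap r/2=53/2004: DF=(1 − 53/2004·(0.973000+0.945300+0.910000+0.902800))/(1+53/2004) = 8781/10000 ≈ 0.878100
step 6 [3y] bond c/2=3/200: DF=(1834341/2000000 − 3/200·(0.973000+0.945300+0.910000+0.902800+0.878100))/(1+3/200) = 1671/2000 ≈ 0.835500

1 1/2 973/1000
2 1 9453/10000
3 3/2 91/100
4 2 2257/2500
5 5/2 8781/10000
6 3 1671/2000
s(0.5y) = (1/(973/1000) − 1)/(1/2) = 54/973 ≈ 5.5498%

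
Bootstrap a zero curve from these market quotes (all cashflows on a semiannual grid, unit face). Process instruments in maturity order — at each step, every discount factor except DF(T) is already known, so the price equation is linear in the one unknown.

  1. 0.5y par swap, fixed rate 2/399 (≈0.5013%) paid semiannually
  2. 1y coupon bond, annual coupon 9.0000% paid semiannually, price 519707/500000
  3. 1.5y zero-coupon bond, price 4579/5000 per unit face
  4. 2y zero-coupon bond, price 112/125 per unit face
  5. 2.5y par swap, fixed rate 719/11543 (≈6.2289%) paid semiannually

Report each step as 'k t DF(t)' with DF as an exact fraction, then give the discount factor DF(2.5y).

1 1/2 399/400
2 1 9517/10000
3 3/2 4579/5000
4 2 112/125
5 5/2 4281/5000
DF(2.5y) = 4281/5000 ≈ 0.856200

step 1 [0.5y] swap r/2=1/399: DF=(1 − 1/399·(0))/(1+1/399) = 399/400 ≈ 0.997500
step 2 [1y] bond c/2=9/200: DF=(519707/500000 − 9/200·(0.997500))/(1+9/200) = 9517/10000 ≈ 0.951700
step 3 [1.5y] zero: DF = P = 4579/5000 ≈ 0.915800
step 4 [2y] zero: DF = P = 112/125 ≈ 0.896000
step 5 [2.5y] swap r/2=719/23086: DF=(1 − 719/23086·(0.997500+0.951700+0.915800+0.896000))/(1+719/23086) = 4281/5000 ≈ 0.856200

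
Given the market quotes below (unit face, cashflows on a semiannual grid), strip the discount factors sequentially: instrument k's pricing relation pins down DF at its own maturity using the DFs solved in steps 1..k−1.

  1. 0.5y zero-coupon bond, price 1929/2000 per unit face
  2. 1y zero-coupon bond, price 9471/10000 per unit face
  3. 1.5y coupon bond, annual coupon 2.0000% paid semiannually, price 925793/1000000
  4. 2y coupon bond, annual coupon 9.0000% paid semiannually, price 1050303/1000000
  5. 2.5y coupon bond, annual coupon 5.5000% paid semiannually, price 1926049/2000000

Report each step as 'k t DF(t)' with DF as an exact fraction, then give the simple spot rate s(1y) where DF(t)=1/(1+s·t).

step 1 [0.5y] zero: DF = P = 1929/2000 ≈ 0.964500
step 2 [1y] zero: DF = P = 9471/10000 ≈ 0.947100
step 3 [1.5y] bond c/2=1/100: DF=(925793/1000000 − 1/100·(0.964500+0.947100))/(1+1/100) = 8977/10000 ≈ 0.897700
step 4 [2y] bond c/2=9/200: DF=(1050303/1000000 − 9/200·(0.964500+0.947100+0.897700))/(1+9/200) = 8841/10000 ≈ 0.884100
step 5 [2.5y] bond c/2=11/400: DF=(1926049/2000000 − 11/400·(0.964500+0.947100+0.897700+0.884100))/(1+11/400) = 524/625 ≈ 0.838400

1 1/2 1929/2000
2 1 9471/10000
3 3/2 8977/10000
4 2 8841/10000
5 5/2 524/625
s(1y) = (1/(9471/10000) − 1)/(1) = 529/9471 ≈ 5.5855%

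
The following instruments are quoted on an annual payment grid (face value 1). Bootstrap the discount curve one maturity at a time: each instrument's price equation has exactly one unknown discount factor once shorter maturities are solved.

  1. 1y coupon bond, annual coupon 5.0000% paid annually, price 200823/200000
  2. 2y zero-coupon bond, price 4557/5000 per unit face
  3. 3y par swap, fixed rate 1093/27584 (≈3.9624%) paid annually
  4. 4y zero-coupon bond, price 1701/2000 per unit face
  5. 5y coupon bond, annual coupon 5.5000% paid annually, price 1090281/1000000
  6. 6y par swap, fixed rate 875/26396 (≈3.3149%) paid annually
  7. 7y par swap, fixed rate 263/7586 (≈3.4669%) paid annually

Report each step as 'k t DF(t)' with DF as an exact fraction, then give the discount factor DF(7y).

step 1 [1y] bond c/1=1/20: DF=(200823/200000 − 1/20·(0))/(1+1/20) = 9563/10000 ≈ 0.956300
step 2 [2y] zero: DF = P = 4557/5000 ≈ 0.911400
step 3 [3y] swap r/1=1093/27584: DF=(1 − 1093/27584·(0.956300+0.911400))/(1+1093/27584) = 8907/10000 ≈ 0.890700
step 4 [4y] zero: DF = P = 1701/2000 ≈ 0.850500
step 5 [5y] bond c/1=11/200: DF=(1090281/1000000 − 11/200·(0.956300+0.911400+0.890700+0.850500))/(1+11/200) = 8453/10000 ≈ 0.845300
step 6 [6y] swap r/1=875/26396: DF=(1 − 875/26396·(0.956300+0.911400+0.890700+0.850500+0.845300))/(1+875/26396) = 33/40 ≈ 0.825000
step 7 [7y] swap r/1=263/7586: DF=(1 − 263/7586·(0.956300+0.911400+0.890700+0.850500+0.845300+0.825000))/(1+263/7586) = 987/1250 ≈ 0.789600

1 1 9563/10000
2 2 4557/5000
3 3 8907/10000
4 4 1701/2000
5 5 8453/10000
6 6 33/40
7 7 987/1250
DF(7y) = 987/1250 ≈ 0.789600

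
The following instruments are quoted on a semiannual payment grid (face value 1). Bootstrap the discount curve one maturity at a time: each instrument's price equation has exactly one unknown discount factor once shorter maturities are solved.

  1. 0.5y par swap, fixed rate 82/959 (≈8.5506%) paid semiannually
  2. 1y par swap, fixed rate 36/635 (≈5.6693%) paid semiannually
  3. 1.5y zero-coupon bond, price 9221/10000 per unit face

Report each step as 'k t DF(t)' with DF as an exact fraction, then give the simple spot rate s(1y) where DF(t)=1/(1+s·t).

step 1 [0.5y] swap r/2=41/959: DF=(1 − 41/959·(0))/(1+41/959) = 959/1000 ≈ 0.959000
step 2 [1y] swap r/2=18/635: DF=(1 − 18/635·(0.959000))/(1+18/635) = 473/500 ≈ 0.946000
step 3 [1.5y] zero: DF = P = 9221/10000 ≈ 0.922100

1 1/2 959/1000
2 1 473/500
3 3/2 9221/10000
s(1y) = (1/(473/500) − 1)/(1) = 27/473 ≈ 5.7082%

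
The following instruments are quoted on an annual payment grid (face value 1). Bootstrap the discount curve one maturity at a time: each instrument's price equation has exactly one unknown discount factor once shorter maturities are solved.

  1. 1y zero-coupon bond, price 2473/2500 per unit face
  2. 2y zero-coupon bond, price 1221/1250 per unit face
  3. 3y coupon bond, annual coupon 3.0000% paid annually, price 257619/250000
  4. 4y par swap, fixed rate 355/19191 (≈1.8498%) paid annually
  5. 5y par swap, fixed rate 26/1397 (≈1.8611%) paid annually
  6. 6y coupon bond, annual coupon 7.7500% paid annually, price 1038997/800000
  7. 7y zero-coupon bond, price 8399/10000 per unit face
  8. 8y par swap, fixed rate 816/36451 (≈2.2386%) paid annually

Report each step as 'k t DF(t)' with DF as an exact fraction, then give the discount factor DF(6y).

step 1 [1y] zero: DF = P = 2473/2500 ≈ 0.989200
step 2 [2y] zero: DF = P = 1221/1250 ≈ 0.976800
step 3 [3y] bond c/1=3/100: DF=(257619/250000 − 3/100·(0.989200+0.976800))/(1+3/100) = 1179/1250 ≈ 0.943200
step 4 [4y] swap r/1=355/19191: DF=(1 − 355/19191·(0.989200+0.976800+0.943200))/(1+355/19191) = 929/1000 ≈ 0.929000
step 5 [5y] swap r/1=26/1397: DF=(1 − 26/1397·(0.989200+0.976800+0.943200+0.929000))/(1+26/1397) = 2279/2500 ≈ 0.911600
step 6 [6y] bond c/1=31/400: DF=(1038997/800000 − 31/400·(0.989200+0.976800+0.943200+0.929000+0.911600))/(1+31/400) = 8637/10000 ≈ 0.863700
step 7 [7y] zero: DF = P = 8399/10000 ≈ 0.839900
step 8 [8y] swap r/1=816/36451: DF=(1 − 816/36451·(0.989200+0.976800+0.943200+0.929000+0.911600+0.863700+0.839900))/(1+816/36451) = 523/625 ≈ 0.836800

1 1 2473/2500
2 2 1221/1250
3 3 1179/1250
4 4 929/1000
5 5 2279/2500
6 6 8637/10000
7 7 8399/10000
8 8 523/625
DF(6y) = 8637/10000 ≈ 0.863700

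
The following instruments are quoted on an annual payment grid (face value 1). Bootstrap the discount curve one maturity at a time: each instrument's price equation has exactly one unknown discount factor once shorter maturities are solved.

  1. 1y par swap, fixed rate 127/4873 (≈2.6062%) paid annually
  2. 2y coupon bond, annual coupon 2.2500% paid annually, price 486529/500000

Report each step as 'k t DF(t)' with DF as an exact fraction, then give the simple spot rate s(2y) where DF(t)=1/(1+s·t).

1 1 4873/5000
2 2 4651/5000
s(2y) = (1/(4651/5000) − 1)/(2) = 349/9302 ≈ 3.7519%

step 1 [1y] swap r/1=127/4873: DF=(1 − 127/4873·(0))/(1+127/4873) = 4873/5000 ≈ 0.974600
step 2 [2y] bond c/1=9/400: DF=(486529/500000 − 9/400·(0.974600))/(1+9/400) = 4651/5000 ≈ 0.930200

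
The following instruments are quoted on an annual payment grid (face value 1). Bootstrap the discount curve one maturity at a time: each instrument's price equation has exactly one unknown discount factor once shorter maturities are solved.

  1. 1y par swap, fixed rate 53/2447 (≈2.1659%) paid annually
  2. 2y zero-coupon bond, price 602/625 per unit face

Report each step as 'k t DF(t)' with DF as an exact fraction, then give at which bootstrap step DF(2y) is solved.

1 1 2447/2500
2 2 602/625
DF(2y) is solved at step 2

step 1 [1y] swap r/1=53/2447: DF=(1 − 53/2447·(0))/(1+53/2447) = 2447/2500 ≈ 0.978800
step 2 [2y] zero: DF = P = 602/625 ≈ 0.963200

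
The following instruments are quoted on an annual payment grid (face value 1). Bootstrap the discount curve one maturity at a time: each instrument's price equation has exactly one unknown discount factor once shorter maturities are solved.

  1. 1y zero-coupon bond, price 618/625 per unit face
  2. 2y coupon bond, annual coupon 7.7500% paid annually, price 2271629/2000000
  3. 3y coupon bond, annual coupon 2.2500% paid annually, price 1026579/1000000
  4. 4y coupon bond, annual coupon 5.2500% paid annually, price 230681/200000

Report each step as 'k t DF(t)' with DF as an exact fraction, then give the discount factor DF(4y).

step 1 [1y] zero: DF = P = 618/625 ≈ 0.988800
step 2 [2y] bond c/1=31/400: DF=(2271629/2000000 − 31/400·(0.988800))/(1+31/400) = 983/1000 ≈ 0.983000
step 3 [3y] bond c/1=9/400: DF=(1026579/1000000 − 9/400·(0.988800+0.983000))/(1+9/400) = 4803/5000 ≈ 0.960600
step 4 [4y] bond c/1=21/400: DF=(230681/200000 − 21/400·(0.988800+0.983000+0.960600))/(1+21/400) = 1187/1250 ≈ 0.949600

1 1 618/625
2 2 983/1000
3 3 4803/5000
4 4 1187/1250
DF(4y) = 1187/1250 ≈ 0.949600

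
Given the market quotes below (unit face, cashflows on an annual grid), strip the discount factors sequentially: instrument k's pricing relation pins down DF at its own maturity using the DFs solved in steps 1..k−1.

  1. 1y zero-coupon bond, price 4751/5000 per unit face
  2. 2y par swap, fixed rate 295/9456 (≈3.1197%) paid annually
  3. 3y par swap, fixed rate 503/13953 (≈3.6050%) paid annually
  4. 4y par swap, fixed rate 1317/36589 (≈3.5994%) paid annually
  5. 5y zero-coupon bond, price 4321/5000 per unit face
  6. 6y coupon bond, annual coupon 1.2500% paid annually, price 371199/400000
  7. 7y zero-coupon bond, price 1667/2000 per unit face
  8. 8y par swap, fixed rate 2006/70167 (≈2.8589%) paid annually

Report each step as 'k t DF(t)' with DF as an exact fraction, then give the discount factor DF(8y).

1 1 4751/5000
2 2 941/1000
3 3 4497/5000
4 4 8683/10000
5 5 4321/5000
6 6 8607/10000
7 7 1667/2000
8 8 3997/5000
DF(8y) = 3997/5000 ≈ 0.799400

step 1 [1y] zero: DF = P = 4751/5000 ≈ 0.950200
step 2 [2y] swap r/1=295/9456: DF=(1 − 295/9456·(0.950200))/(1+295/9456) = 941/1000 ≈ 0.941000
step 3 [3y] swap r/1=503/13953: DF=(1 − 503/13953·(0.950200+0.941000))/(1+503/13953) = 4497/5000 ≈ 0.899400
step 4 [4y] swap r/1=1317/36589: DF=(1 − 1317/36589·(0.950200+0.941000+0.899400))/(1+1317/36589) = 8683/10000 ≈ 0.868300
step 5 [5y] zero: DF = P = 4321/5000 ≈ 0.864200
step 6 [6y] bond c/1=1/80: DF=(371199/400000 − 1/80·(0.950200+0.941000+0.899400+0.868300+0.864200))/(1+1/80) = 8607/10000 ≈ 0.860700
step 7 [7y] zero: DF = P = 1667/2000 ≈ 0.833500
step 8 [8y] swap r/1=2006/70167: DF=(1 − 2006/70167·(0.950200+0.941000+0.899400+0.868300+0.864200+0.860700+0.833500))/(1+2006/70167) = 3997/5000 ≈ 0.799400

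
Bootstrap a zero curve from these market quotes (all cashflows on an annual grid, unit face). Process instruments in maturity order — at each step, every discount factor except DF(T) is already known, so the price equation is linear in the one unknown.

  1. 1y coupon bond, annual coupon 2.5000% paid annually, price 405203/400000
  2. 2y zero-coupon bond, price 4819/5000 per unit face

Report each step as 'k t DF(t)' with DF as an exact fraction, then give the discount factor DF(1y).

1 1 9883/10000
2 2 4819/5000
DF(1y) = 9883/10000 ≈ 0.988300

step 1 [1y] bond c/1=1/40: DF=(405203/400000 − 1/40·(0))/(1+1/40) = 9883/10000 ≈ 0.988300
step 2 [2y] zero: DF = P = 4819/5000 ≈ 0.963800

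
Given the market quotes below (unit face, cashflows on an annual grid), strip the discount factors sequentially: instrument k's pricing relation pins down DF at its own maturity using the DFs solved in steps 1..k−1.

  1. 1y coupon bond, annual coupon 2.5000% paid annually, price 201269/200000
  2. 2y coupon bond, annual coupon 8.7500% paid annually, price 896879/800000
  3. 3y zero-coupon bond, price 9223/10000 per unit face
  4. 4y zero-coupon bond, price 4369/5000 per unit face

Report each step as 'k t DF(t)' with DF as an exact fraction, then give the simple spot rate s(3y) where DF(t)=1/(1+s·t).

1 1 4909/5000
2 2 9519/10000
3 3 9223/10000
4 4 4369/5000
s(3y) = (1/(9223/10000) − 1)/(3) = 259/9223 ≈ 2.8082%

step 1 [1y] bond c/1=1/40: DF=(201269/200000 − 1/40·(0))/(1+1/40) = 4909/5000 ≈ 0.981800
step 2 [2y] bond c/1=7/80: DF=(896879/800000 − 7/80·(0.981800))/(1+7/80) = 9519/10000 ≈ 0.951900
step 3 [3y] zero: DF = P = 9223/10000 ≈ 0.922300
step 4 [4y] zero: DF = P = 4369/5000 ≈ 0.873800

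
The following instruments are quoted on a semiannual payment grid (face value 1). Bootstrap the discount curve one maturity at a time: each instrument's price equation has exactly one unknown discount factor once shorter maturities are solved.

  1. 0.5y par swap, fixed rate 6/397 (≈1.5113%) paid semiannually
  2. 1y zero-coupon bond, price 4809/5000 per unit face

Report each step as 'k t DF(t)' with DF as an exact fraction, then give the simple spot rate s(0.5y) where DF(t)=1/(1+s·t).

1 1/2 397/400
2 1 4809/5000
s(0.5y) = (1/(397/400) − 1)/(1/2) = 6/397 ≈ 1.5113%

step 1 [0.5y] swap r/2=3/397: DF=(1 − 3/397·(0))/(1+3/397) = 397/400 ≈ 0.992500
step 2 [1y] zero: DF = P = 4809/5000 ≈ 0.961800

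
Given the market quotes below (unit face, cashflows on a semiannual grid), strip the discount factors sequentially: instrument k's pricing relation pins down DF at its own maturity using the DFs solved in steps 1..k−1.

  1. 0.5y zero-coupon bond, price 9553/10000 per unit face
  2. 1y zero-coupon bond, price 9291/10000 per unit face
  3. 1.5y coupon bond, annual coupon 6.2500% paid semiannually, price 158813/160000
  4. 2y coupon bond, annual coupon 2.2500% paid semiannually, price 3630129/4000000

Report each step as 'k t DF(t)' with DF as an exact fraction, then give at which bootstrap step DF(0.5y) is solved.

step 1 [0.5y] zero: DF = P = 9553/10000 ≈ 0.955300
step 2 [1y] zero: DF = P = 9291/10000 ≈ 0.929100
step 3 [1.5y] bond c/2=1/32: DF=(158813/160000 − 1/32·(0.955300+0.929100))/(1+1/32) = 4527/5000 ≈ 0.905400
step 4 [2y] bond c/2=9/800: DF=(3630129/4000000 − 9/800·(0.955300+0.929100+0.905400))/(1+9/800) = 1083/1250 ≈ 0.866400

1 1/2 9553/10000
2 1 9291/10000
3 3/2 4527/5000
4 2 1083/1250
DF(0.5y) is solved at step 1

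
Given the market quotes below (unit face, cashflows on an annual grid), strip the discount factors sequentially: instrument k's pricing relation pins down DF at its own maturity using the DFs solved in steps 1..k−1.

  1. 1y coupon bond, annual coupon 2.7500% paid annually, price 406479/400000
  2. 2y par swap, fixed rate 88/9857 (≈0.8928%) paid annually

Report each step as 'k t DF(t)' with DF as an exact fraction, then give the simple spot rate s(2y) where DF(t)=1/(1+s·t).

1 1 989/1000
2 2 614/625
s(2y) = (1/(614/625) − 1)/(2) = 11/1228 ≈ 0.8958%

step 1 [1y] bond c/1=11/400: DF=(406479/400000 − 11/400·(0))/(1+11/400) = 989/1000 ≈ 0.989000
step 2 [2y] swap r/1=88/9857: DF=(1 − 88/9857·(0.989000))/(1+88/9857) = 614/625 ≈ 0.982400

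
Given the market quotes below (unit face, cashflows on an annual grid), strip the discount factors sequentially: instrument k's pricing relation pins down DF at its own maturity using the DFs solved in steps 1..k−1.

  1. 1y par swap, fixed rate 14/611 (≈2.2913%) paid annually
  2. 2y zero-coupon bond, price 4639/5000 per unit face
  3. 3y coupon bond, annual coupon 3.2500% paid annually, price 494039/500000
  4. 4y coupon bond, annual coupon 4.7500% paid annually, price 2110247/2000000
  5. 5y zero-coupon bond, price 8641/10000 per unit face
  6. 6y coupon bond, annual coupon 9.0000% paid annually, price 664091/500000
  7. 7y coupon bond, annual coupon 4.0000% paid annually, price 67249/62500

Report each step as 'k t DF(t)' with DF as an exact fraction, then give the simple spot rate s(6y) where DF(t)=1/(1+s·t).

1 1 611/625
2 2 4639/5000
3 3 897/1000
4 4 4401/5000
5 5 8641/10000
6 6 8431/10000
7 7 8273/10000
s(6y) = (1/(8431/10000) − 1)/(6) = 523/16862 ≈ 3.1016%

step 1 [1y] swap r/1=14/611: DF=(1 − 14/611·(0))/(1+14/611) = 611/625 ≈ 0.977600
step 2 [2y] zero: DF = P = 4639/5000 ≈ 0.927800
step 3 [3y] bond c/1=13/400: DF=(494039/500000 − 13/400·(0.977600+0.927800))/(1+13/400) = 897/1000 ≈ 0.897000
step 4 [4y] bond c/1=19/400: DF=(2110247/2000000 − 19/400·(0.977600+0.927800+0.897000))/(1+19/400) = 4401/5000 ≈ 0.880200
step 5 [5y] zero: DF = P = 8641/10000 ≈ 0.864100
step 6 [6y] bond c/1=9/100: DF=(664091/500000 − 9/100·(0.977600+0.927800+0.897000+0.880200+0.864100))/(1+9/100) = 8431/10000 ≈ 0.843100
step 7 [7y] bond c/1=1/25: DF=(67249/62500 − 1/25·(0.977600+0.927800+0.897000+0.880200+0.864100+0.843100))/(1+1/25) = 8273/10000 ≈ 0.827300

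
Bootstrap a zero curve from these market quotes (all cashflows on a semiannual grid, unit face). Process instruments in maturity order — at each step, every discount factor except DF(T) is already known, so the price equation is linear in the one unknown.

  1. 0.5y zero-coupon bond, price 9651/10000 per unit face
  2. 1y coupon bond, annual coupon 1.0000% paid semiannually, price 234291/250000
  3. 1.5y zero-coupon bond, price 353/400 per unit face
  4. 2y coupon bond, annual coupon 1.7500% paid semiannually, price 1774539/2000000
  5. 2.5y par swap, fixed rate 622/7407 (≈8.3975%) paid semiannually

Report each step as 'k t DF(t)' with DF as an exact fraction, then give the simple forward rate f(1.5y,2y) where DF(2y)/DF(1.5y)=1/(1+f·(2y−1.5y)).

step 1 [0.5y] zero: DF = P = 9651/10000 ≈ 0.965100
step 2 [1y] bond c/2=1/200: DF=(234291/250000 − 1/200·(0.965100))/(1+1/200) = 9277/10000 ≈ 0.927700
step 3 [1.5y] zero: DF = P = 353/400 ≈ 0.882500
step 4 [2y] bond c/2=7/800: DF=(1774539/2000000 − 7/800·(0.965100+0.927700+0.882500))/(1+7/800) = 1711/2000 ≈ 0.855500
step 5 [2.5y] swap r/2=311/7407: DF=(1 − 311/7407·(0.965100+0.927700+0.882500+0.855500))/(1+311/7407) = 4067/5000 ≈ 0.813400

1 1/2 9651/10000
2 1 9277/10000
3 3/2 353/400
4 2 1711/2000
5 5/2 4067/5000
f(1.5y,2y) = ((353/400)/(1711/2000) − 1)/(1/2) = 108/1711 ≈ 6.3121%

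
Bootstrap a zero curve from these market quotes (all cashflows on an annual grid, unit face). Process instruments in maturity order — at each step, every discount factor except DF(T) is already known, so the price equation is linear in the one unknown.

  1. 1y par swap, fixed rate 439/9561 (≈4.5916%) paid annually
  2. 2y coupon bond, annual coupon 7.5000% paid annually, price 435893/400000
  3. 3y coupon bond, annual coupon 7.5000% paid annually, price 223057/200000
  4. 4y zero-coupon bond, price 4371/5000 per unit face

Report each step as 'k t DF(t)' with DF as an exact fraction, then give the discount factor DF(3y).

1 1 9561/10000
2 2 947/1000
3 3 9047/10000
4 4 4371/5000
DF(3y) = 9047/10000 ≈ 0.904700

step 1 [1y] swap r/1=439/9561: DF=(1 − 439/9561·(0))/(1+439/9561) = 9561/10000 ≈ 0.956100
step 2 [2y] bond c/1=3/40: DF=(435893/400000 − 3/40·(0.956100))/(1+3/40) = 947/1000 ≈ 0.947000
step 3 [3y] bond c/1=3/40: DF=(223057/200000 − 3/40·(0.956100+0.947000))/(1+3/40) = 9047/10000 ≈ 0.904700
step 4 [4y] zero: DF = P = 4371/5000 ≈ 0.874200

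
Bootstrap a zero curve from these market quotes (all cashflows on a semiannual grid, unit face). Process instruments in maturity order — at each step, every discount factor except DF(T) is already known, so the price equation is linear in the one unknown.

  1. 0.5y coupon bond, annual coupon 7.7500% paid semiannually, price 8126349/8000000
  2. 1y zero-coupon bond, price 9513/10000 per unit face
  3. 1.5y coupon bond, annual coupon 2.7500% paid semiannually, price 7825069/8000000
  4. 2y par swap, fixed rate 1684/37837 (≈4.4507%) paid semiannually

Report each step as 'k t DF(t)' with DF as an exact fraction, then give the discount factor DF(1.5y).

step 1 [0.5y] bond c/2=31/800: DF=(8126349/8000000 − 31/800·(0))/(1+31/800) = 9779/10000 ≈ 0.977900
step 2 [1y] zero: DF = P = 9513/10000 ≈ 0.951300
step 3 [1.5y] bond c/2=11/800: DF=(7825069/8000000 − 11/800·(0.977900+0.951300))/(1+11/800) = 9387/10000 ≈ 0.938700
step 4 [2y] swap r/2=842/37837: DF=(1 − 842/37837·(0.977900+0.951300+0.938700))/(1+842/37837) = 4579/5000 ≈ 0.915800

1 1/2 9779/10000
2 1 9513/10000
3 3/2 9387/10000
4 2 4579/5000
DF(1.5y) = 9387/10000 ≈ 0.938700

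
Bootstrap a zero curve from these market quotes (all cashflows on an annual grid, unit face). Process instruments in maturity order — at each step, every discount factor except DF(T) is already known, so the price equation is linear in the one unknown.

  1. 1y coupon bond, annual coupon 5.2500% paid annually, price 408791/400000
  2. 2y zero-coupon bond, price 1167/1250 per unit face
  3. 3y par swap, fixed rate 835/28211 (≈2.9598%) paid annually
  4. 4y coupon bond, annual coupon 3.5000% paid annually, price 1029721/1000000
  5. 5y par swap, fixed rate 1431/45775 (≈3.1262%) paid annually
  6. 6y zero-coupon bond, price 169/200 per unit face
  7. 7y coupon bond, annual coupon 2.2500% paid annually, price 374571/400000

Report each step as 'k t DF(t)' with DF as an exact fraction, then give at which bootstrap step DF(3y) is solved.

1 1 971/1000
2 2 1167/1250
3 3 1833/2000
4 4 1799/2000
5 5 8569/10000
6 6 169/200
7 7 1593/2000
DF(3y) is solved at step 3

step 1 [1y] bond c/1=21/400: DF=(408791/400000 − 21/400·(0))/(1+21/400) = 971/1000 ≈ 0.971000
step 2 [2y] zero: DF = P = 1167/1250 ≈ 0.933600
step 3 [3y] swap r/1=835/28211: DF=(1 − 835/28211·(0.971000+0.933600))/(1+835/28211) = 1833/2000 ≈ 0.916500
step 4 [4y] bond c/1=7/200: DF=(1029721/1000000 − 7/200·(0.971000+0.933600+0.916500))/(1+7/200) = 1799/2000 ≈ 0.899500
step 5 [5y] swap r/1=1431/45775: DF=(1 − 1431/45775·(0.971000+0.933600+0.916500+0.899500))/(1+1431/45775) = 8569/10000 ≈ 0.856900
step 6 [6y] zero: DF = P = 169/200 ≈ 0.845000
step 7 [7y] bond c/1=9/400: DF=(374571/400000 − 9/400·(0.971000+0.933600+0.916500+0.899500+0.856900+0.845000))/(1+9/400) = 1593/2000 ≈ 0.796500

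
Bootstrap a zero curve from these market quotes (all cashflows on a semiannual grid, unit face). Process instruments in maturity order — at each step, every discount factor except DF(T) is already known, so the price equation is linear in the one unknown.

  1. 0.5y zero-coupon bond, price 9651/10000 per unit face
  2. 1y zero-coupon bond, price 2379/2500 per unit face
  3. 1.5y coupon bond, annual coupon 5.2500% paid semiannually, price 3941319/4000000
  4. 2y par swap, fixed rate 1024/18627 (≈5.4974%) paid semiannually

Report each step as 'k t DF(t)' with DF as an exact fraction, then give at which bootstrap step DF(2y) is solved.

step 1 [0.5y] zero: DF = P = 9651/10000 ≈ 0.965100
step 2 [1y] zero: DF = P = 2379/2500 ≈ 0.951600
step 3 [1.5y] bond c/2=21/800: DF=(3941319/4000000 − 21/800·(0.965100+0.951600))/(1+21/800) = 9111/10000 ≈ 0.911100
step 4 [2y] swap r/2=512/18627: DF=(1 − 512/18627·(0.965100+0.951600+0.911100))/(1+512/18627) = 561/625 ≈ 0.897600

1 1/2 9651/10000
2 1 2379/2500
3 3/2 9111/10000
4 2 561/625
DF(2y) is solved at step 4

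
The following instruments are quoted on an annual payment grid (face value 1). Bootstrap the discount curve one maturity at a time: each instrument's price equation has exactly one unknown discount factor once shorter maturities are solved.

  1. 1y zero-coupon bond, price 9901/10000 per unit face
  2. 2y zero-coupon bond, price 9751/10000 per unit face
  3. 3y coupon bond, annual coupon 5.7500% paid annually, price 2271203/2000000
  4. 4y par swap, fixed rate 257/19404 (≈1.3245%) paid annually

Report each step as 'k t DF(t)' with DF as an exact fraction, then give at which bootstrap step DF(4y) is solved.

step 1 [1y] zero: DF = P = 9901/10000 ≈ 0.990100
step 2 [2y] zero: DF = P = 9751/10000 ≈ 0.975100
step 3 [3y] bond c/1=23/400: DF=(2271203/2000000 − 23/400·(0.990100+0.975100))/(1+23/400) = 967/1000 ≈ 0.967000
step 4 [4y] swap r/1=257/19404: DF=(1 − 257/19404·(0.990100+0.975100+0.967000))/(1+257/19404) = 4743/5000 ≈ 0.948600

1 1 9901/10000
2 2 9751/10000
3 3 967/1000
4 4 4743/5000
DF(4y) is solved at step 4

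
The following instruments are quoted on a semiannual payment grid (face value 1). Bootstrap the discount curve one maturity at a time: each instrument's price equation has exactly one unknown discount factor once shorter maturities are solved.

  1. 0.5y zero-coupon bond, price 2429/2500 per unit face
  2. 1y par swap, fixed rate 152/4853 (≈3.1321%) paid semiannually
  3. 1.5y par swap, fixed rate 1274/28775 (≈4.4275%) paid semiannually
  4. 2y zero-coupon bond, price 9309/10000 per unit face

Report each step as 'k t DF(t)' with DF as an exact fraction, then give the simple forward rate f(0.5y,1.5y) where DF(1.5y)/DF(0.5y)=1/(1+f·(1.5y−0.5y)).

step 1 [0.5y] zero: DF = P = 2429/2500 ≈ 0.971600
step 2 [1y] swap r/2=76/4853: DF=(1 − 76/4853·(0.971600))/(1+76/4853) = 606/625 ≈ 0.969600
step 3 [1.5y] swap r/2=637/28775: DF=(1 − 637/28775·(0.971600+0.969600))/(1+637/28775) = 9363/10000 ≈ 0.936300
step 4 [2y] zero: DF = P = 9309/10000 ≈ 0.930900

1 1/2 2429/2500
2 1 606/625
3 3/2 9363/10000
4 2 9309/10000
f(0.5y,1.5y) = ((2429/2500)/(9363/10000) − 1)/(1) = 353/9363 ≈ 3.7702%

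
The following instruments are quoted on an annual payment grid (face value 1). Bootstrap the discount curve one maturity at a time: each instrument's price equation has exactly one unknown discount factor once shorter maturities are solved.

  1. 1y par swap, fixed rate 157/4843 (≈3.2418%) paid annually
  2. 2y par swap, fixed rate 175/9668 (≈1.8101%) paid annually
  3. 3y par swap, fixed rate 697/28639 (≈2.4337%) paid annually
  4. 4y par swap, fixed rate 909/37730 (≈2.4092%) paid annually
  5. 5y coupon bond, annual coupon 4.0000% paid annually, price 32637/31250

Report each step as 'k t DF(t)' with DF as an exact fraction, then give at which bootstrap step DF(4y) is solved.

1 1 4843/5000
2 2 193/200
3 3 9303/10000
4 4 9091/10000
5 5 8591/10000
DF(4y) is solved at step 4

step 1 [1y] swap r/1=157/4843: DF=(1 − 157/4843·(0))/(1+157/4843) = 4843/5000 ≈ 0.968600
step 2 [2y] swap r/1=175/9668: DF=(1 − 175/9668·(0.968600))/(1+175/9668) = 193/200 ≈ 0.965000
step 3 [3y] swap r/1=697/28639: DF=(1 − 697/28639·(0.968600+0.965000))/(1+697/28639) = 9303/10000 ≈ 0.930300
step 4 [4y] swap r/1=909/37730: DF=(1 − 909/37730·(0.968600+0.965000+0.930300))/(1+909/37730) = 9091/10000 ≈ 0.909100
step 5 [5y] bond c/1=1/25: DF=(32637/31250 − 1/25·(0.968600+0.965000+0.930300+0.909100))/(1+1/25) = 8591/10000 ≈ 0.859100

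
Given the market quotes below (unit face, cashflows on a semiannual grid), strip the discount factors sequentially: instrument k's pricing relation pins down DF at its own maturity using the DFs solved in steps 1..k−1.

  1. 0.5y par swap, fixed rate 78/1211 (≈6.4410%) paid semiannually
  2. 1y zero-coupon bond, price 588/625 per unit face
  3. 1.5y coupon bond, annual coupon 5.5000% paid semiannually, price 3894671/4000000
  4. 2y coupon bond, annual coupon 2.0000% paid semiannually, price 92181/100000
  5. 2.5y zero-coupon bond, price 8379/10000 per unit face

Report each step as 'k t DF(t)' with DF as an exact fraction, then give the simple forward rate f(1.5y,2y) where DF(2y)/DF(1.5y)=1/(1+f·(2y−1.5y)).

1 1/2 1211/1250
2 1 588/625
3 3/2 1793/2000
4 2 8849/10000
5 5/2 8379/10000
f(1.5y,2y) = ((1793/2000)/(8849/10000) − 1)/(1/2) = 232/8849 ≈ 2.6218%

step 1 [0.5y] swap r/2=39/1211: DF=(1 − 39/1211·(0))/(1+39/1211) = 1211/1250 ≈ 0.968800
step 2 [1y] zero: DF = P = 588/625 ≈ 0.940800
step 3 [1.5y] bond c/2=11/400: DF=(3894671/4000000 − 11/400·(0.968800+0.940800))/(1+11/400) = 1793/2000 ≈ 0.896500
step 4 [2y] bond c/2=1/100: DF=(92181/100000 − 1/100·(0.968800+0.940800+0.896500))/(1+1/100) = 8849/10000 ≈ 0.884900
step 5 [2.5y] zero: DF = P = 8379/10000 ≈ 0.837900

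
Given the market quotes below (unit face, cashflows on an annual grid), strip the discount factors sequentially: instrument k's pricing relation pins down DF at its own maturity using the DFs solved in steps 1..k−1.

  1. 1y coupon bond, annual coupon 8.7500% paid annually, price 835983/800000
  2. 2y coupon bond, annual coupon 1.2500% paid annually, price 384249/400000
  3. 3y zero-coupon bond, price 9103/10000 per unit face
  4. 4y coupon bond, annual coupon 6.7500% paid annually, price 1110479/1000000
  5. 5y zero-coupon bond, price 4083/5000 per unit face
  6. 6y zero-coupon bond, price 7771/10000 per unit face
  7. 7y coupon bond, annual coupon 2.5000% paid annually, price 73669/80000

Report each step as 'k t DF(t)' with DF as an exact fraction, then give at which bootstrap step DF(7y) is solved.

1 1 9609/10000
2 2 9369/10000
3 3 9103/10000
4 4 8627/10000
5 5 4083/5000
6 6 7771/10000
7 7 77/100
DF(7y) is solved at step 7

step 1 [1y] bond c/1=7/80: DF=(835983/800000 − 7/80·(0))/(1+7/80) = 9609/10000 ≈ 0.960900
step 2 [2y] bond c/1=1/80: DF=(384249/400000 − 1/80·(0.960900))/(1+1/80) = 9369/10000 ≈ 0.936900
step 3 [3y] zero: DF = P = 9103/10000 ≈ 0.910300
step 4 [4y] bond c/1=27/400: DF=(1110479/1000000 − 27/400·(0.960900+0.936900+0.910300))/(1+27/400) = 8627/10000 ≈ 0.862700
step 5 [5y] zero: DF = P = 4083/5000 ≈ 0.816600
step 6 [6y] zero: DF = P = 7771/10000 ≈ 0.777100
step 7 [7y] bond c/1=1/40: DF=(73669/80000 − 1/40·(0.960900+0.936900+0.910300+0.862700+0.816600+0.777100))/(1+1/40) = 77/100 ≈ 0.770000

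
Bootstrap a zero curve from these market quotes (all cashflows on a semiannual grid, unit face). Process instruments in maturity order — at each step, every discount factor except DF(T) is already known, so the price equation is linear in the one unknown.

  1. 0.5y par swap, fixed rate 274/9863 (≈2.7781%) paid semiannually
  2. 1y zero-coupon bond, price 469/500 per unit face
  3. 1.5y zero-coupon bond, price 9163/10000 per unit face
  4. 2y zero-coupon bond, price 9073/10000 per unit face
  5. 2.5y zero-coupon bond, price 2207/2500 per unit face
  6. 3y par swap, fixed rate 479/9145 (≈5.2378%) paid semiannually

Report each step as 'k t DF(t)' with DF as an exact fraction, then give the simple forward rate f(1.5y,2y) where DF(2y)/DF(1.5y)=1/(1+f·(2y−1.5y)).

1 1/2 9863/10000
2 1 469/500
3 3/2 9163/10000
4 2 9073/10000
5 5/2 2207/2500
6 3 8563/10000
f(1.5y,2y) = ((9163/10000)/(9073/10000) − 1)/(1/2) = 180/9073 ≈ 1.9839%

step 1 [0.5y] swap r/2=137/9863: DF=(1 − 137/9863·(0))/(1+137/9863) = 9863/10000 ≈ 0.986300
step 2 [1y] zero: DF = P = 469/500 ≈ 0.938000
step 3 [1.5y] zero: DF = P = 9163/10000 ≈ 0.916300
step 4 [2y] zero: DF = P = 9073/10000 ≈ 0.907300
step 5 [2.5y] zero: DF = P = 2207/2500 ≈ 0.882800
step 6 [3y] swap r/2=479/18290: DF=(1 − 479/18290·(0.986300+0.938000+0.916300+0.907300+0.882800))/(1+479/18290) = 8563/10000 ≈ 0.856300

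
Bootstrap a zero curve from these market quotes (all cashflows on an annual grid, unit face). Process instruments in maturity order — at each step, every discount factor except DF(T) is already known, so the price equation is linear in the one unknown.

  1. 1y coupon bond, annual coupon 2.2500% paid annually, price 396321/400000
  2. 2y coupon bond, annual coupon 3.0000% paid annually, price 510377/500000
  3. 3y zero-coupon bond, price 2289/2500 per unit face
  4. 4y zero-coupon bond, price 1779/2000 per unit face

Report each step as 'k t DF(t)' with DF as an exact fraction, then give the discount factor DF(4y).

step 1 [1y] bond c/1=9/400: DF=(396321/400000 − 9/400·(0))/(1+9/400) = 969/1000 ≈ 0.969000
step 2 [2y] bond c/1=3/100: DF=(510377/500000 − 3/100·(0.969000))/(1+3/100) = 2407/2500 ≈ 0.962800
step 3 [3y] zero: DF = P = 2289/2500 ≈ 0.915600
step 4 [4y] zero: DF = P = 1779/2000 ≈ 0.889500

1 1 969/1000
2 2 2407/2500
3 3 2289/2500
4 4 1779/2000
DF(4y) = 1779/2000 ≈ 0.889500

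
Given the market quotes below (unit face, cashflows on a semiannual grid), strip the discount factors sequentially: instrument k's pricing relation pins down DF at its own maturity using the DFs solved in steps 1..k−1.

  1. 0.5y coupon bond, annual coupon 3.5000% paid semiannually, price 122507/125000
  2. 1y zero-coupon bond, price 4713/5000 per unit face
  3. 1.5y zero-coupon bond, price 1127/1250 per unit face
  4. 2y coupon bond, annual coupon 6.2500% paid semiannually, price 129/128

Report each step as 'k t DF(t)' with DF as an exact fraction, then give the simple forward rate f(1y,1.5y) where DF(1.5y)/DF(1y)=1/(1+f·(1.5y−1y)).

step 1 [0.5y] bond c/2=7/400: DF=(122507/125000 − 7/400·(0))/(1+7/400) = 602/625 ≈ 0.963200
step 2 [1y] zero: DF = P = 4713/5000 ≈ 0.942600
step 3 [1.5y] zero: DF = P = 1127/1250 ≈ 0.901600
step 4 [2y] bond c/2=1/32: DF=(129/128 − 1/32·(0.963200+0.942600+0.901600))/(1+1/32) = 4461/5000 ≈ 0.892200

1 1/2 602/625
2 1 4713/5000
3 3/2 1127/1250
4 2 4461/5000
f(1y,1.5y) = ((4713/5000)/(1127/1250) − 1)/(1/2) = 205/2254 ≈ 9.0949%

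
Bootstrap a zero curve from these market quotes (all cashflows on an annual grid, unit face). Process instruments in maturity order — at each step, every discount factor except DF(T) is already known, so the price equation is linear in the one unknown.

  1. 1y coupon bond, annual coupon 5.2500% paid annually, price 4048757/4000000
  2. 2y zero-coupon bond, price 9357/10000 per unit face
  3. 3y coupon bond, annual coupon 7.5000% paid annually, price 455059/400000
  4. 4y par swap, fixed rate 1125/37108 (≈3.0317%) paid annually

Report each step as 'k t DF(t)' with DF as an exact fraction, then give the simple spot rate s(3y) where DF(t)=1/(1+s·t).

step 1 [1y] bond c/1=21/400: DF=(4048757/4000000 − 21/400·(0))/(1+21/400) = 9617/10000 ≈ 0.961700
step 2 [2y] zero: DF = P = 9357/10000 ≈ 0.935700
step 3 [3y] bond c/1=3/40: DF=(455059/400000 − 3/40·(0.961700+0.935700))/(1+3/40) = 9259/10000 ≈ 0.925900
step 4 [4y] swap r/1=1125/37108: DF=(1 − 1125/37108·(0.961700+0.935700+0.925900))/(1+1125/37108) = 71/80 ≈ 0.887500

1 1 9617/10000
2 2 9357/10000
3 3 9259/10000
4 4 71/80
s(3y) = (1/(9259/10000) − 1)/(3) = 247/9259 ≈ 2.6677%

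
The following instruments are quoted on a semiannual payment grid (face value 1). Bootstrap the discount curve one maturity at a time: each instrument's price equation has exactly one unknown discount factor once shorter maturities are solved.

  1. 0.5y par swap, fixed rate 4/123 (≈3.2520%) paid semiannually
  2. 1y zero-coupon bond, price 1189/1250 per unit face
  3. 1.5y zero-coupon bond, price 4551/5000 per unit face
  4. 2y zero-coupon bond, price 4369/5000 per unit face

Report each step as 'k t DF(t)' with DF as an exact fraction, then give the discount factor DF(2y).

step 1 [0.5y] swap r/2=2/123: DF=(1 − 2/123·(0))/(1+2/123) = 123/125 ≈ 0.984000
step 2 [1y] zero: DF = P = 1189/1250 ≈ 0.951200
step 3 [1.5y] zero: DF = P = 4551/5000 ≈ 0.910200
step 4 [2y] zero: DF = P = 4369/5000 ≈ 0.873800

1 1/2 123/125
2 1 1189/1250
3 3/2 4551/5000
4 2 4369/5000
DF(2y) = 4369/5000 ≈ 0.873800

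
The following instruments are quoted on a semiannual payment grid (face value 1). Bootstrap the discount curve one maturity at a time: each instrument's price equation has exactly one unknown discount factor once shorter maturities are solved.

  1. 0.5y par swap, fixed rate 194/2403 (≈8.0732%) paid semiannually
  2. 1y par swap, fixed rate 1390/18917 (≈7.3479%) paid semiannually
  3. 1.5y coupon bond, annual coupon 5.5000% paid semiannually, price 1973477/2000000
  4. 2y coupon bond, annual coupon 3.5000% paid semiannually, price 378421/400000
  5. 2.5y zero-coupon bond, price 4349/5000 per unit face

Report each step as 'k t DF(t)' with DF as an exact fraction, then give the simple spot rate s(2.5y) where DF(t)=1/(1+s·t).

1 1/2 2403/2500
2 1 1861/2000
3 3/2 9097/10000
4 2 551/625
5 5/2 4349/5000
s(2.5y) = (1/(4349/5000) − 1)/(5/2) = 1302/21745 ≈ 5.9876%

step 1 [0.5y] swap r/2=97/2403: DF=(1 − 97/2403·(0))/(1+97/2403) = 2403/2500 ≈ 0.961200
step 2 [1y] swap r/2=695/18917: DF=(1 − 695/18917·(0.961200))/(1+695/18917) = 1861/2000 ≈ 0.930500
step 3 [1.5y] bond c/2=11/400: DF=(1973477/2000000 − 11/400·(0.961200+0.930500))/(1+11/400) = 9097/10000 ≈ 0.909700
step 4 [2y] bond c/2=7/400: DF=(378421/400000 − 7/400·(0.961200+0.930500+0.909700))/(1+7/400) = 551/625 ≈ 0.881600
step 5 [2.5y] zero: DF = P = 4349/5000 ≈ 0.869800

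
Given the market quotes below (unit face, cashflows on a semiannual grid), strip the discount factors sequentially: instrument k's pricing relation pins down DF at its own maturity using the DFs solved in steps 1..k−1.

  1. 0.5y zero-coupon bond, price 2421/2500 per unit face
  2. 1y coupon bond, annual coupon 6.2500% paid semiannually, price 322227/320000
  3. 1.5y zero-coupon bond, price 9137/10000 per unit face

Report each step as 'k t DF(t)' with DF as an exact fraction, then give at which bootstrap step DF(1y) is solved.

1 1/2 2421/2500
2 1 9471/10000
3 3/2 9137/10000
DF(1y) is solved at step 2

step 1 [0.5y] zero: DF = P = 2421/2500 ≈ 0.968400
step 2 [1y] bond c/2=1/32: DF=(322227/320000 − 1/32·(0.968400))/(1+1/32) = 9471/10000 ≈ 0.947100
step 3 [1.5y] zero: DF = P = 9137/10000 ≈ 0.913700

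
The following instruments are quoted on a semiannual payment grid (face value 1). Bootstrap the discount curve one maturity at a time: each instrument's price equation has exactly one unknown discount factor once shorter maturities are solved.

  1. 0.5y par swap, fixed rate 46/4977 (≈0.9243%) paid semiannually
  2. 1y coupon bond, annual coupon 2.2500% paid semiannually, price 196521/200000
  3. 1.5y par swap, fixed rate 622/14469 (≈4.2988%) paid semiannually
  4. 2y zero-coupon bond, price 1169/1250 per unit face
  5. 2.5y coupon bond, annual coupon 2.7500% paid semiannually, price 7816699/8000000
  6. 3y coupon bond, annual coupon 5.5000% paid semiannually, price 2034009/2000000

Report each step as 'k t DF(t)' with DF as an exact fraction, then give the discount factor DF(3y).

step 1 [0.5y] swap r/2=23/4977: DF=(1 − 23/4977·(0))/(1+23/4977) = 4977/5000 ≈ 0.995400
step 2 [1y] bond c/2=9/800: DF=(196521/200000 − 9/800·(0.995400))/(1+9/800) = 4803/5000 ≈ 0.960600
step 3 [1.5y] swap r/2=311/14469: DF=(1 − 311/14469·(0.995400+0.960600))/(1+311/14469) = 4689/5000 ≈ 0.937800
step 4 [2y] zero: DF = P = 1169/1250 ≈ 0.935200
step 5 [2.5y] bond c/2=11/800: DF=(7816699/8000000 − 11/800·(0.995400+0.960600+0.937800+0.935200))/(1+11/800) = 9119/10000 ≈ 0.911900
step 6 [3y] bond c/2=11/400: DF=(2034009/2000000 − 11/400·(0.995400+0.960600+0.937800+0.935200+0.911900))/(1+11/400) = 8629/10000 ≈ 0.862900

1 1/2 4977/5000
2 1 4803/5000
3 3/2 4689/5000
4 2 1169/1250
5 5/2 9119/10000
6 3 8629/10000
DF(3y) = 8629/10000 ≈ 0.862900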